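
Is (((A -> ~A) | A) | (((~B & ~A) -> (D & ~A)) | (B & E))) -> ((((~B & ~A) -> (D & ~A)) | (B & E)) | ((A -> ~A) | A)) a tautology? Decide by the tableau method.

Assume the negation and expand:
Initial set: {~((((A -> ~A) | A) | (((~B & ~A) -> (D & ~A)) | (B & E))) -> ((((~B & ~A) -> (D & ~A)) | (B & E)) | ((A -> ~A) | A)))}.
~((((A -> ~A) | A) | (((~B & ~A) -> (D & ~A)) | (B & E))) -> ((((~B & ~A) -> (D & ~A)) | (B & E)) | ((A -> ~A) | A))): α-rule — add (((A -> ~A) | A) | (((~B & ~A) -> (D & ~A)) | (B & E))), ~((((~B & ~A) -> (D & ~A)) | (B & E)) | ((A -> ~A) | A)).
~((((~B & ~A) -> (D & ~A)) | (B & E)) | ((A -> ~A) | A)): α-rule — add ~(((~B & ~A) -> (D & ~A)) | (B & E)), ~((A -> ~A) | A).
~(((~B & ~A) -> (D & ~A)) | (B & E)): α-rule — add ~((~B & ~A) -> (D & ~A)), ~(B & E).
~((A -> ~A) | A): α-rule — add ~(A -> ~A), ~A.
~((~B & ~A) -> (D & ~A)): α-rule — add (~B & ~A), ~(D & ~A).
~(A -> ~A): α-rule — add A, ~~A.
× closes — contains both A and ~A.
All 1 branch closes.
Every branch closed, so the negation is unsatisfiable and the formula is valid.

Valid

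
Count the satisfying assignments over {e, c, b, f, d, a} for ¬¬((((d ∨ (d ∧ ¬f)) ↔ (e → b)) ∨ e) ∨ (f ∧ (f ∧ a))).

Initial set: {¬¬((((d ∨ (d ∧ ¬f)) ↔ (e → b)) ∨ e) ∨ (f ∧ (f ∧ a)))}.
¬¬((((d ∨ (d ∧ ¬f)) ↔ (e → b)) ∨ e) ∨ (f ∧ (f ∧ a))): drop double negation, giving ((((d ∨ (d ∧ ¬f)) ↔ (e → b)) ∨ e) ∨ (f ∧ (f ∧ a))).
((((d ∨ (d ∧ ¬f)) ↔ (e → b)) ∨ e) ∨ (f ∧ (f ∧ a))): β-rule — branch into (((d ∨ (d ∧ ¬f)) ↔ (e → b)) ∨ e)  //  (f ∧ (f ∧ a)).
  branch 1 (add (((d ∨ (d ∧ ¬f)) ↔ (e → b)) ∨ e)):
    (((d ∨ (d ∧ ¬f)) ↔ (e → b)) ∨ e): β-rule — branch into ((d ∨ (d ∧ ¬f)) ↔ (e → b))  //  e.
      branch 1.1 (add ((d ∨ (d ∧ ¬f)) ↔ (e → b))):
        ((d ∨ (d ∧ ¬f)) ↔ (e → b)): β-rule — branch into (d ∨ (d ∧ ¬f)), (e → b)  //  ¬(d ∨ (d ∧ ¬f)), ¬(e → b).
          branch 1.1.1 (add (d ∨ (d ∧ ¬f)), (e → b)):
            (d ∨ (d ∧ ¬f)): β-rule — branch into d  //  (d ∧ ¬f).
              branch 1.1.1.1 (add d):
                (e → b): β-rule — branch into ¬e  //  b.
                  branch 1.1.1.1.1 (add ¬e):
                    ○ open, literals {d=true, e=false}.
                  branch 1.1.1.1.2 (add b):
                    ○ open, literals {b=true, d=true}.
              branch 1.1.1.2 (add (d ∧ ¬f)):
                (d ∧ ¬f): α-rule — add d, ¬f.
                (e → b): β-rule — branch into ¬e  //  b.
                  branch 1.1.1.2.1 (add ¬e):
                    ○ open, literals {d=true, e=false, f=false}.
                  branch 1.1.1.2.2 (add b):
                    ○ open, literals {b=true, d=true, f=false}.
          branch 1.1.2 (add ¬(d ∨ (d ∧ ¬f)), ¬(e → b)):
            ¬(d ∨ (d ∧ ¬f)): α-rule — add ¬d, ¬(d ∧ ¬f).
            ¬(e → b): α-rule — add e, ¬b.
            ¬(d ∧ ¬f): β-rule — branch into ¬d  //  ¬¬f.
              branch 1.1.2.1 (add ¬d):
                ○ open, literals {b=false, d=false, e=true}.
              branch 1.1.2.2 (add ¬¬f):
                ○ open, literals {b=false, d=false, e=true, f=true}.
      branch 1.2 (add e):
        ○ open, literals {e=true}.
  branch 2 (add (f ∧ (f ∧ a))):
    (f ∧ (f ∧ a)): α-rule — add f, (f ∧ a).
    (f ∧ a): α-rule — add f, a.
    ○ open, literals {a=true, f=true}.
0 branches closed, 8 open.
Each open branch fixes some atoms; the unmentioned ones are free. Counting distinct full assignments: branch {d=true, e=false} (c, b, f, a) contributes 16 new; branch {b=true, d=true} (e, c, f, a) contributes 8 new; branch {d=true, e=false, f=false} (c, b, a) contributes 0 new; branch {b=true, d=true, f=false} (e, c, a) contributes 0 new; branch {b=false, d=false, e=true} (c, f, a) contributes 8 new; branch {b=false, d=false, e=true, f=true} (c, a) contributes 0 new; branch {e=true} (c, b, f, d, a) contributes 16 new; branch {a=true, f=true} (e, c, b, d) contributes 4 new. Total: 52.

52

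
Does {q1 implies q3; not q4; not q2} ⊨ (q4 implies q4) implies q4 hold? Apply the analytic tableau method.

No

Initial set: {T (q1 implies q3); T not q4; T not q2; F ((q4 implies q4) implies q4)}.
F ((q4 implies q4) implies q4): α-rule — add T (q4 implies q4), F q4.
T (q1 implies q3): β-rule — branch into F q1  //  T q3.
  branch 1 (add F q1):
    T (q4 implies q4): β-rule — branch into F q4  //  T q4.
      branch 1.1 (add F q4):
        ○ open, literals {q1=false, q2=false, q4=false}.
      branch 1.2 (add T q4):
        × closes — contains both q4 and not q4.
  branch 2 (add T q3):
    T (q4 implies q4): β-rule — branch into F q4  //  T q4.
      branch 2.1 (add F q4):
        ○ open, literals {q2=false, q3=true, q4=false}.
      branch 2.2 (add T q4):
        × closes — contains both q4 and not q4.
2 branches closed, 2 open.
An open branch gives a countermodel: q1=false, q2=false, q4=false (unmentioned atoms arbitrary); the premises hold there but the conclusion fails.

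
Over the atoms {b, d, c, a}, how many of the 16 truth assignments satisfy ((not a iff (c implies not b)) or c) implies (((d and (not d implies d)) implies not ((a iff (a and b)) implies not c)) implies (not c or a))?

12

Initial set: {T (((not a iff (c implies not b)) or c) implies (((d and (not d implies d)) implies not ((a iff (a and b)) implies not c)) implies (not c or a)))}.
T (((not a iff (c implies not b)) or c) implies (((d and (not d implies d)) implies not ((a iff (a and b)) implies not c)) implies (not c or a))): β-rule — branch into F ((not a iff (c implies not b)) or c)  //  T (((d and (not d implies d)) implies not ((a iff (a and b)) implies not c)) implies (not c or a)).
  branch 1 (add F ((not a iff (c implies not b)) or c)):
    F ((not a iff (c implies not b)) or c): α-rule — add F (not a iff (c implies not b)), F c.
    F (not a iff (c implies not b)): β-rule — branch into T not a, F (c implies not b)  //  F not a, T (c implies not b).
      branch 1.1 (add T not a, F (c implies not b)):
        F (c implies not b): α-rule — add T c, F not b.
        × closes — contains both c and not c.
      branch 1.2 (add F not a, T (c implies not b)):
        T (c implies not b): β-rule — branch into F c  //  T not b.
          branch 1.2.1 (add F c):
            ○ open, literals {a=T, c=F}.
          branch 1.2.2 (add T not b):
            ○ open, literals {a=T, b=F, c=F}.
  branch 2 (add T (((d and (not d implies d)) implies not ((a iff (a and b)) implies not c)) implies (not c or a))):
    T (((d and (not d implies d)) implies not ((a iff (a and b)) implies not c)) implies (not c or a)): β-rule — branch into F ((d and (not d implies d)) implies not ((a iff (a and b)) implies not c))  //  T (not c or a).
      branch 2.1 (add F ((d and (not d implies d)) implies not ((a iff (a and b)) implies not c))):
        F ((d and (not d implies d)) implies not ((a iff (a and b)) implies not c)): α-rule — add T (d and (not d implies d)), F not ((a iff (a and b)) implies not c).
        T (d and (not d implies d)): α-rule — add T d, T (not d implies d).
        F not ((a iff (a and b)) implies not c): β-rule — branch into F (a iff (a and b))  //  T not c.
          branch 2.1.1 (add F (a iff (a and b))):
            T (not d implies d): β-rule — branch into F not d  //  T d.
              branch 2.1.1.1 (add F not d):
                F (a iff (a and b)): β-rule — branch into T a, F (a and b)  //  F a, T (a and b).
                  branch 2.1.1.1.1 (add T a, F (a and b)):
                    F (a and b): β-rule — branch into F a  //  F b.
                      branch 2.1.1.1.1.1 (add F a):
                        × closes — contains both a and not a.
                      branch 2.1.1.1.1.2 (add F b):
                        ○ open, literals {a=T, b=F, d=T}.
                  branch 2.1.1.1.2 (add F a, T (a and b)):
                    T (a and b): α-rule — add T a, T b.
                    × closes — contains both a and not a.
              branch 2.1.1.2 (add T d):
                F (a iff (a and b)): β-rule — branch into T a, F (a and b)  //  F a, T (a and b).
                  branch 2.1.1.2.1 (add T a, F (a and b)):
                    F (a and b): β-rule — branch into F a  //  F b.
                      branch 2.1.1.2.1.1 (add F a):
                        × closes — contains both a and not a.
                      branch 2.1.1.2.1.2 (add F b):
                        ○ open, literals {a=T, b=F, d=T}.
                  branch 2.1.1.2.2 (add F a, T (a and b)):
                    T (a and b): α-rule — add T a, T b.
                    × closes — contains both a and not a.
          branch 2.1.2 (add T not c):
            T (not d implies d): β-rule — branch into F not d  //  T d.
              branch 2.1.2.1 (add F not d):
                ○ open, literals {c=F, d=T}.
              branch 2.1.2.2 (add T d):
                ○ open, literals {c=F, d=T}.
      branch 2.2 (add T (not c or a)):
        T (not c or a): β-rule — branch into T not c  //  T a.
          branch 2.2.1 (add T not c):
            ○ open, literals {c=F}.
          branch 2.2.2 (add T a):
            ○ open, literals {a=T}.
5 branches closed, 8 open.
Each open branch fixes some atoms; the unmentioned ones are free. Counting distinct full assignments: branch {a=T, c=F} (b, d) contributes 4 new; branch {a=T, b=F, c=F} (d) contributes 0 new; branch {a=T, b=F, d=T} (c) contributes 1 new; branch {a=T, b=F, d=T} (c) contributes 0 new; branch {c=F, d=T} (b, a) contributes 2 new; branch {c=F, d=T} (b, a) contributes 0 new; branch {c=F} (b, d, a) contributes 2 new; branch {a=T} (b, d, c) contributes 3 new. Total: 12.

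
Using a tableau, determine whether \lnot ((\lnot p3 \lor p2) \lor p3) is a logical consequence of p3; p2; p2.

No

Initial set: {p3; p2; p2; \lnot \lnot ((\lnot p3 \lor p2) \lor p3)}.
\lnot \lnot ((\lnot p3 \lor p2) \lor p3): β-rule — branch into (\lnot p3 \lor p2)  //  p3.
  branch 1 (add (\lnot p3 \lor p2)):
    (\lnot p3 \lor p2): β-rule — branch into \lnot p3  //  p2.
      branch 1.1 (add \lnot p3):
        × closes — contains both p3 and \lnot p3.
      branch 1.2 (add p2):
        ○ open, literals {p2=1, p3=1}.
  branch 2 (add p3):
    ○ open, literals {p2=1, p3=1}.
1 branch closed, 2 open.
An open branch gives a countermodel: p2=1, p3=1 (unmentioned atoms arbitrary); the premises hold there but the conclusion fails.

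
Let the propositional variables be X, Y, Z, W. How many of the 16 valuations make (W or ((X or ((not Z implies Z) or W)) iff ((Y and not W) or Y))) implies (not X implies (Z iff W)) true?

Initial set: {((W or ((X or ((not Z implies Z) or W)) iff ((Y and not W) or Y))) implies (not X implies (Z iff W)))}.
((W or ((X or ((not Z implies Z) or W)) iff ((Y and not W) or Y))) implies (not X implies (Z iff W))): β-rule — branch into not (W or ((X or ((not Z implies Z) or W)) iff ((Y and not W) or Y)))  //  (not X implies (Z iff W)).
  branch 1 (add not (W or ((X or ((not Z implies Z) or W)) iff ((Y and not W) or Y)))):
    not (W or ((X or ((not Z implies Z) or W)) iff ((Y and not W) or Y))): α-rule — add not W, not ((X or ((not Z implies Z) or W)) iff ((Y and not W) or Y)).
    not ((X or ((not Z implies Z) or W)) iff ((Y and not W) or Y)): β-rule — branch into (X or ((not Z implies Z) or W)), not ((Y and not W) or Y)  //  not (X or ((not Z implies Z) or W)), ((Y and not W) or Y).
      branch 1.1 (add (X or ((not Z implies Z) or W)), not ((Y and not W) or Y)):
        not ((Y and not W) or Y): α-rule — add not (Y and not W), not Y.
        (X or ((not Z implies Z) or W)): β-rule — branch into X  //  ((not Z implies Z) or W).
          branch 1.1.1 (add X):
            not (Y and not W): β-rule — branch into not Y  //  not not W.
              branch 1.1.1.1 (add not Y):
                ○ open, literals {W=F, X=T, Y=F}.
              branch 1.1.1.2 (add not not W):
                × closes — contains both W and not W.
          branch 1.1.2 (add ((not Z implies Z) or W)):
            not (Y and not W): β-rule — branch into not Y  //  not not W.
              branch 1.1.2.1 (add not Y):
                ((not Z implies Z) or W): β-rule — branch into (not Z implies Z)  //  W.
                  branch 1.1.2.1.1 (add (not Z implies Z)):
                    (not Z implies Z): β-rule — branch into not not Z  //  Z.
                      branch 1.1.2.1.1.1 (add not not Z):
                        ○ open, literals {W=F, Y=F, Z=T}.
                      branch 1.1.2.1.1.2 (add Z):
                        ○ open, literals {W=F, Y=F, Z=T}.
                  branch 1.1.2.1.2 (add W):
                    × closes — contains both W and not W.
              branch 1.1.2.2 (add not not W):
                × closes — contains both W and not W.
      branch 1.2 (add not (X or ((not Z implies Z) or W)), ((Y and not W) or Y)):
        not (X or ((not Z implies Z) or W)): α-rule — add not X, not ((not Z implies Z) or W).
        not ((not Z implies Z) or W): α-rule — add not (not Z implies Z), not W.
        not (not Z implies Z): α-rule — add not Z, not Z.
        ((Y and not W) or Y): β-rule — branch into (Y and not W)  //  Y.
          branch 1.2.1 (add (Y and not W)):
            (Y and not W): α-rule — add Y, not W.
            ○ open, literals {W=F, X=F, Y=T, Z=F}.
          branch 1.2.2 (add Y):
            ○ open, literals {W=F, X=F, Y=T, Z=F}.
  branch 2 (add (not X implies (Z iff W))):
    (not X implies (Z iff W)): β-rule — branch into not not X  //  (Z iff W).
      branch 2.1 (add not not X):
        ○ open, literals {X=T}.
      branch 2.2 (add (Z iff W)):
        (Z iff W): β-rule — branch into Z, W  //  not Z, not W.
          branch 2.2.1 (add Z, W):
            ○ open, literals {W=T, Z=T}.
          branch 2.2.2 (add not Z, not W):
            ○ open, literals {W=F, Z=F}.
3 branches closed, 8 open.
Each open branch fixes some atoms; the unmentioned ones are free. Counting distinct full assignments: branch {W=F, X=T, Y=F} (Z) contributes 2 new; branch {W=F, Y=F, Z=T} (X) contributes 1 new; branch {W=F, Y=F, Z=T} (X) contributes 0 new; branch {W=F, X=F, Y=T, Z=F} (none free) contributes 1 new; branch {W=F, X=F, Y=T, Z=F} (none free) contributes 0 new; branch {X=T} (Y, Z, W) contributes 6 new; branch {W=T, Z=T} (X, Y) contributes 2 new; branch {W=F, Z=F} (X, Y) contributes 1 new. Total: 13.

13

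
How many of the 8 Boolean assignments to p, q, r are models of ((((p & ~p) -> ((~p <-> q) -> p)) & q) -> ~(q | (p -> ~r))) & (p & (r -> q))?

Initial set: {(((((p & ~p) -> ((~p <-> q) -> p)) & q) -> ~(q | (p -> ~r))) & (p & (r -> q)))}.
(((((p & ~p) -> ((~p <-> q) -> p)) & q) -> ~(q | (p -> ~r))) & (p & (r -> q))): α-rule — add ((((p & ~p) -> ((~p <-> q) -> p)) & q) -> ~(q | (p -> ~r))), (p & (r -> q)).
(p & (r -> q)): α-rule — add p, (r -> q).
((((p & ~p) -> ((~p <-> q) -> p)) & q) -> ~(q | (p -> ~r))): β-rule — branch into ~(((p & ~p) -> ((~p <-> q) -> p)) & q)  //  ~(q | (p -> ~r)).
  branch 1 (add ~(((p & ~p) -> ((~p <-> q) -> p)) & q)):
    (r -> q): β-rule — branch into ~r  //  q.
      branch 1.1 (add ~r):
        ~(((p & ~p) -> ((~p <-> q) -> p)) & q): β-rule — branch into ~((p & ~p) -> ((~p <-> q) -> p))  //  ~q.
          branch 1.1.1 (add ~((p & ~p) -> ((~p <-> q) -> p))):
            ~((p & ~p) -> ((~p <-> q) -> p)): α-rule — add (p & ~p), ~((~p <-> q) -> p).
            (p & ~p): α-rule — add p, ~p.
            × closes — contains both p and ~p.
          branch 1.1.2 (add ~q):
            ○ open, literals {p=1, q=0, r=0}.
      branch 1.2 (add q):
        ~(((p & ~p) -> ((~p <-> q) -> p)) & q): β-rule — branch into ~((p & ~p) -> ((~p <-> q) -> p))  //  ~q.
          branch 1.2.1 (add ~((p & ~p) -> ((~p <-> q) -> p))):
            ~((p & ~p) -> ((~p <-> q) -> p)): α-rule — add (p & ~p), ~((~p <-> q) -> p).
            (p & ~p): α-rule — add p, ~p.
            × closes — contains both p and ~p.
          branch 1.2.2 (add ~q):
            × closes — contains both q and ~q.
  branch 2 (add ~(q | (p -> ~r))):
    ~(q | (p -> ~r)): α-rule — add ~q, ~(p -> ~r).
    ~(p -> ~r): α-rule — add p, ~~r.
    (r -> q): β-rule — branch into ~r  //  q.
      branch 2.1 (add ~r):
        × closes — contains both r and ~r.
      branch 2.2 (add q):
        × closes — contains both q and ~q.
5 branches closed, 1 open.
Each open branch fixes some atoms; the unmentioned ones are free. Counting distinct full assignments: branch {p=1, q=0, r=0} (none free) contributes 1 new. Total: 1.

1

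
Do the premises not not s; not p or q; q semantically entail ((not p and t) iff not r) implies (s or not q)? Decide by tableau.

Yes

Initial set: {not not s; (not p or q); q; not (((not p and t) iff not r) implies (s or not q))}.
not not s: drop double negation, giving s.
not (((not p and t) iff not r) implies (s or not q)): α-rule — add ((not p and t) iff not r), not (s or not q).
not (s or not q): α-rule — add not s, not not q.
× closes — contains both s and not s.
All 1 branch closes.
Every branch closed, so the premises entail the conclusion.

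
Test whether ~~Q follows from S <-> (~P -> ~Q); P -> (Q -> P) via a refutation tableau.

No

Initial set: {(S <-> (~P -> ~Q)); (P -> (Q -> P)); ~~~Q}.
~~~Q: drop double negation, giving ~Q.
(S <-> (~P -> ~Q)): β-rule — branch into S, (~P -> ~Q)  //  ~S, ~(~P -> ~Q).
  branch 1 (add S, (~P -> ~Q)):
    (P -> (Q -> P)): β-rule — branch into ~P  //  (Q -> P).
      branch 1.1 (add ~P):
        (~P -> ~Q): β-rule — branch into ~~P  //  ~Q.
          branch 1.1.1 (add ~~P):
            × closes — contains both P and ~P.
          branch 1.1.2 (add ~Q):
            ○ open, literals {P=false, Q=false, S=true}.
      branch 1.2 (add (Q -> P)):
        (~P -> ~Q): β-rule — branch into ~~P  //  ~Q.
          branch 1.2.1 (add ~~P):
            (Q -> P): β-rule — branch into ~Q  //  P.
              branch 1.2.1.1 (add ~Q):
                ○ open, literals {P=true, Q=false, S=true}.
              branch 1.2.1.2 (add P):
                ○ open, literals {P=true, Q=false, S=true}.
          branch 1.2.2 (add ~Q):
            (Q -> P): β-rule — branch into ~Q  //  P.
              branch 1.2.2.1 (add ~Q):
                ○ open, literals {Q=false, S=true}.
              branch 1.2.2.2 (add P):
                ○ open, literals {P=true, Q=false, S=true}.
  branch 2 (add ~S, ~(~P -> ~Q)):
    ~(~P -> ~Q): α-rule — add ~P, ~~Q.
    × closes — contains both Q and ~Q.
2 branches closed, 5 open.
An open branch gives a countermodel: P=false, Q=false, S=true (unmentioned atoms arbitrary); the premises hold there but the conclusion fails.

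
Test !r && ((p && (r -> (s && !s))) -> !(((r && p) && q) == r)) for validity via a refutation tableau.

Not valid

Assume the negation and expand:
Initial set: {F (!r && ((p && (r -> (s && !s))) -> !(((r && p) && q) == r)))}.
F (!r && ((p && (r -> (s && !s))) -> !(((r && p) && q) == r))): β-rule — branch into F !r  //  F ((p && (r -> (s && !s))) -> !(((r && p) && q) == r)).
  branch 1 (add F !r):
    ○ open, literals {r=true}.
  branch 2 (add F ((p && (r -> (s && !s))) -> !(((r && p) && q) == r))):
    F ((p && (r -> (s && !s))) -> !(((r && p) && q) == r)): α-rule — add T (p && (r -> (s && !s))), F !(((r && p) && q) == r).
    T (p && (r -> (s && !s))): α-rule — add T p, T (r -> (s && !s)).
    F !(((r && p) && q) == r): β-rule — branch into T ((r && p) && q), T r  //  F ((r && p) && q), F r.
      branch 2.1 (add T ((r && p) && q), T r):
        T ((r && p) && q): α-rule — add T (r && p), T q.
        T (r && p): α-rule — add T r, T p.
        T (r -> (s && !s)): β-rule — branch into F r  //  T (s && !s).
          branch 2.1.1 (add F r):
            × closes — contains both r and !r.
          branch 2.1.2 (add T (s && !s)):
            T (s && !s): α-rule — add T s, T !s.
            × closes — contains both s and !s.
      branch 2.2 (add F ((r && p) && q), F r):
        T (r -> (s && !s)): β-rule — branch into F r  //  T (s && !s).
          branch 2.2.1 (add F r):
            F ((r && p) && q): β-rule — branch into F (r && p)  //  F q.
              branch 2.2.1.1 (add F (r && p)):
                F (r && p): β-rule — branch into F r  //  F p.
                  branch 2.2.1.1.1 (add F r):
                    ○ open, literals {p=true, r=false}.
                  branch 2.2.1.1.2 (add F p):
                    × closes — contains both p and !p.
              branch 2.2.1.2 (add F q):
                ○ open, literals {p=true, q=false, r=false}.
          branch 2.2.2 (add T (s && !s)):
            T (s && !s): α-rule — add T s, T !s.
            × closes — contains both s and !s.
4 branches closed, 3 open.
An open branch gives a countermodel: r=true (unmentioned atoms arbitrary); under it the original formula is false.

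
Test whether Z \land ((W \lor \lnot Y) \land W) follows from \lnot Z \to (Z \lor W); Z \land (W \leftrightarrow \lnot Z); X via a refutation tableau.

Initial set: {(\lnot Z \to (Z \lor W)); (Z \land (W \leftrightarrow \lnot Z)); X; \lnot (Z \land ((W \lor \lnot Y) \land W))}.
(Z \land (W \leftrightarrow \lnot Z)): α-rule — add Z, (W \leftrightarrow \lnot Z).
(\lnot Z \to (Z \lor W)): β-rule — branch into \lnot \lnot Z  //  (Z \lor W).
  branch 1 (add \lnot \lnot Z):
    \lnot (Z \land ((W \lor \lnot Y) \land W)): β-rule — branch into \lnot Z  //  \lnot ((W \lor \lnot Y) \land W).
      branch 1.1 (add \lnot Z):
        × closes — contains both Z and \lnot Z.
      branch 1.2 (add \lnot ((W \lor \lnot Y) \land W)):
        (W \leftrightarrow \lnot Z): β-rule — branch into W, \lnot Z  //  \lnot W, \lnot \lnot Z.
          branch 1.2.1 (add W, \lnot Z):
            × closes — contains both Z and \lnot Z.
          branch 1.2.2 (add \lnot W, \lnot \lnot Z):
            \lnot ((W \lor \lnot Y) \land W): β-rule — branch into \lnot (W \lor \lnot Y)  //  \lnot W.
              branch 1.2.2.1 (add \lnot (W \lor \lnot Y)):
                \lnot (W \lor \lnot Y): α-rule — add \lnot W, \lnot \lnot Y.
                ○ open, literals {W=0, X=1, Y=1, Z=1}.
              branch 1.2.2.2 (add \lnot W):
                ○ open, literals {W=0, X=1, Z=1}.
  branch 2 (add (Z \lor W)):
    \lnot (Z \land ((W \lor \lnot Y) \land W)): β-rule — branch into \lnot Z  //  \lnot ((W \lor \lnot Y) \land W).
      branch 2.1 (add \lnot Z):
        × closes — contains both Z and \lnot Z.
      branch 2.2 (add \lnot ((W \lor \lnot Y) \land W)):
        (W \leftrightarrow \lnot Z): β-rule — branch into W, \lnot Z  //  \lnot W, \lnot \lnot Z.
          branch 2.2.1 (add W, \lnot Z):
            × closes — contains both Z and \lnot Z.
          branch 2.2.2 (add \lnot W, \lnot \lnot Z):
            (Z \lor W): β-rule — branch into Z  //  W.
              branch 2.2.2.1 (add Z):
                \lnot ((W \lor \lnot Y) \land W): β-rule — branch into \lnot (W \lor \lnot Y)  //  \lnot W.
                  branch 2.2.2.1.1 (add \lnot (W \lor \lnot Y)):
                    \lnot (W \lor \lnot Y): α-rule — add \lnot W, \lnot \lnot Y.
                    ○ open, literals {W=0, X=1, Y=1, Z=1}.
                  branch 2.2.2.1.2 (add \lnot W):
                    ○ open, literals {W=0, X=1, Z=1}.
              branch 2.2.2.2 (add W):
                × closes — contains both W and \lnot W.
5 branches closed, 4 open.
An open branch gives a countermodel: W=0, X=1, Y=1, Z=1 (unmentioned atoms arbitrary); the premises hold there but the conclusion fails.

No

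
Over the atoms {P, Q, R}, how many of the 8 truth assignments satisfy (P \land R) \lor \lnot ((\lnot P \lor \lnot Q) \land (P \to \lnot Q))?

Initial set: {((P \land R) \lor \lnot ((\lnot P \lor \lnot Q) \land (P \to \lnot Q)))}.
((P \land R) \lor \lnot ((\lnot P \lor \lnot Q) \land (P \to \lnot Q))): β-rule — branch into (P \land R)  //  \lnot ((\lnot P \lor \lnot Q) \land (P \to \lnot Q)).
  branch 1 (add (P \land R)):
    (P \land R): α-rule — add P, R.
    ○ open, literals {P=true, R=true}.
  branch 2 (add \lnot ((\lnot P \lor \lnot Q) \land (P \to \lnot Q))):
    \lnot ((\lnot P \lor \lnot Q) \land (P \to \lnot Q)): β-rule — branch into \lnot (\lnot P \lor \lnot Q)  //  \lnot (P \to \lnot Q).
      branch 2.1 (add \lnot (\lnot P \lor \lnot Q)):
        \lnot (\lnot P \lor \lnot Q): α-rule — add \lnot \lnot P, \lnot \lnot Q.
        ○ open, literals {P=true, Q=true}.
      branch 2.2 (add \lnot (P \to \lnot Q)):
        \lnot (P \to \lnot Q): α-rule — add P, \lnot \lnot Q.
        ○ open, literals {P=true, Q=true}.
0 branches closed, 3 open.
Each open branch fixes some atoms; the unmentioned ones are free. Counting distinct full assignments: branch {P=true, R=true} (Q) contributes 2 new; branch {P=true, Q=true} (R) contributes 1 new; branch {P=true, Q=true} (R) contributes 0 new. Total: 3.

3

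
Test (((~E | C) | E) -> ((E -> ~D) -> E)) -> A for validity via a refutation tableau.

Assume the negation and expand:
Initial set: {F ((((~E | C) | E) -> ((E -> ~D) -> E)) -> A)}.
F ((((~E | C) | E) -> ((E -> ~D) -> E)) -> A): α-rule — add T (((~E | C) | E) -> ((E -> ~D) -> E)), F A.
T (((~E | C) | E) -> ((E -> ~D) -> E)): β-rule — branch into F ((~E | C) | E)  //  T ((E -> ~D) -> E).
  branch 1 (add F ((~E | C) | E)):
    F ((~E | C) | E): α-rule — add F (~E | C), F E.
    F (~E | C): α-rule — add F ~E, F C.
    × closes — contains both E and ~E.
  branch 2 (add T ((E -> ~D) -> E)):
    T ((E -> ~D) -> E): β-rule — branch into F (E -> ~D)  //  T E.
      branch 2.1 (add F (E -> ~D)):
        F (E -> ~D): α-rule — add T E, F ~D.
        ○ open, literals {A=false, D=true, E=true}.
      branch 2.2 (add T E):
        ○ open, literals {A=false, E=true}.
1 branch closed, 2 open.
An open branch gives a countermodel: A=false, D=true, E=true (unmentioned atoms arbitrary); under it the original formula is false.

Not valid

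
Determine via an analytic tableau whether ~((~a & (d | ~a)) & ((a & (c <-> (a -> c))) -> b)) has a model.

Satisfiable

Initial set: {T ~((~a & (d | ~a)) & ((a & (c <-> (a -> c))) -> b))}.
T ~((~a & (d | ~a)) & ((a & (c <-> (a -> c))) -> b)): β-rule — branch into F (~a & (d | ~a))  //  F ((a & (c <-> (a -> c))) -> b).
  branch 1 (add F (~a & (d | ~a))):
    F (~a & (d | ~a)): β-rule — branch into F ~a  //  F (d | ~a).
      branch 1.1 (add F ~a):
        ○ open, literals {a=T}.
      branch 1.2 (add F (d | ~a)):
        F (d | ~a): α-rule — add F d, F ~a.
        ○ open, literals {a=T, d=F}.
  branch 2 (add F ((a & (c <-> (a -> c))) -> b)):
    F ((a & (c <-> (a -> c))) -> b): α-rule — add T (a & (c <-> (a -> c))), F b.
    T (a & (c <-> (a -> c))): α-rule — add T a, T (c <-> (a -> c)).
    T (c <-> (a -> c)): β-rule — branch into T c, T (a -> c)  //  F c, F (a -> c).
      branch 2.1 (add T c, T (a -> c)):
        T (a -> c): β-rule — branch into F a  //  T c.
          branch 2.1.1 (add F a):
            × closes — contains both a and ~a.
          branch 2.1.2 (add T c):
            ○ open, literals {a=T, b=F, c=T}.
      branch 2.2 (add F c, F (a -> c)):
        F (a -> c): α-rule — add T a, F c.
        ○ open, literals {a=T, b=F, c=F}.
1 branch closed, 4 open.
An open branch gives a satisfying assignment: a=T.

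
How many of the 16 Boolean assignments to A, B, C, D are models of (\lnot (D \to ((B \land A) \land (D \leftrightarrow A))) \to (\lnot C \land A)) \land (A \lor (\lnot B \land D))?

7

Initial set: {((\lnot (D \to ((B \land A) \land (D \leftrightarrow A))) \to (\lnot C \land A)) \land (A \lor (\lnot B \land D)))}.
((\lnot (D \to ((B \land A) \land (D \leftrightarrow A))) \to (\lnot C \land A)) \land (A \lor (\lnot B \land D))): α-rule — add (\lnot (D \to ((B \land A) \land (D \leftrightarrow A))) \to (\lnot C \land A)), (A \lor (\lnot B \land D)).
(\lnot (D \to ((B \land A) \land (D \leftrightarrow A))) \to (\lnot C \land A)): β-rule — branch into \lnot \lnot (D \to ((B \land A) \land (D \leftrightarrow A)))  //  (\lnot C \land A).
  branch 1 (add \lnot \lnot (D \to ((B \land A) \land (D \leftrightarrow A)))):
    (A \lor (\lnot B \land D)): β-rule — branch into A  //  (\lnot B \land D).
      branch 1.1 (add A):
        \lnot \lnot (D \to ((B \land A) \land (D \leftrightarrow A))): β-rule — branch into \lnot D  //  ((B \land A) \land (D \leftrightarrow A)).
          branch 1.1.1 (add \lnot D):
            ○ open, literals {A=T, D=F}.
          branch 1.1.2 (add ((B \land A) \land (D \leftrightarrow A))):
            ((B \land A) \land (D \leftrightarrow A)): α-rule — add (B \land A), (D \leftrightarrow A).
            (B \land A): α-rule — add B, A.
            (D \leftrightarrow A): β-rule — branch into D, A  //  \lnot D, \lnot A.
              branch 1.1.2.1 (add D, A):
                ○ open, literals {A=T, B=T, D=T}.
              branch 1.1.2.2 (add \lnot D, \lnot A):
                × closes — contains both A and \lnot A.
      branch 1.2 (add (\lnot B \land D)):
        (\lnot B \land D): α-rule — add \lnot B, D.
        \lnot \lnot (D \to ((B \land A) \land (D \leftrightarrow A))): β-rule — branch into \lnot D  //  ((B \land A) \land (D \leftrightarrow A)).
          branch 1.2.1 (add \lnot D):
            × closes — contains both D and \lnot D.
          branch 1.2.2 (add ((B \land A) \land (D \leftrightarrow A))):
            ((B \land A) \land (D \leftrightarrow A)): α-rule — add (B \land A), (D \leftrightarrow A).
            (B \land A): α-rule — add B, A.
            × closes — contains both B and \lnot B.
  branch 2 (add (\lnot C \land A)):
    (\lnot C \land A): α-rule — add \lnot C, A.
    (A \lor (\lnot B \land D)): β-rule — branch into A  //  (\lnot B \land D).
      branch 2.1 (add A):
        ○ open, literals {A=T, C=F}.
      branch 2.2 (add (\lnot B \land D)):
        (\lnot B \land D): α-rule — add \lnot B, D.
        ○ open, literals {A=T, B=F, C=F, D=T}.
3 branches closed, 4 open.
Each open branch fixes some atoms; the unmentioned ones are free. Counting distinct full assignments: branch {A=T, D=F} (B, C) contributes 4 new; branch {A=T, B=T, D=T} (C) contributes 2 new; branch {A=T, C=F} (B, D) contributes 1 new; branch {A=T, B=F, C=F, D=T} (none free) contributes 0 new. Total: 7.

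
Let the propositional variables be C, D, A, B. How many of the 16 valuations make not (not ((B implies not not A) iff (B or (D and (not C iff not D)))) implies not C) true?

Initial set: {not (not ((B implies not not A) iff (B or (D and (not C iff not D)))) implies not C)}.
not (not ((B implies not not A) iff (B or (D and (not C iff not D)))) implies not C): α-rule — add not ((B implies not not A) iff (B or (D and (not C iff not D)))), not not C.
not ((B implies not not A) iff (B or (D and (not C iff not D)))): β-rule — branch into (B implies not not A), not (B or (D and (not C iff not D)))  //  not (B implies not not A), (B or (D and (not C iff not D))).
  branch 1 (add (B implies not not A), not (B or (D and (not C iff not D)))):
    not (B or (D and (not C iff not D))): α-rule — add not B, not (D and (not C iff not D)).
    (B implies not not A): β-rule — branch into not B  //  not not A.
      branch 1.1 (add not B):
        not (D and (not C iff not D)): β-rule — branch into not D  //  not (not C iff not D).
          branch 1.1.1 (add not D):
            ○ open, literals {B=F, C=T, D=F}.
          branch 1.1.2 (add not (not C iff not D)):
            not (not C iff not D): β-rule — branch into not C, not not D  //  not not C, not D.
              branch 1.1.2.1 (add not C, not not D):
                × closes — contains both C and not C.
              branch 1.1.2.2 (add not not C, not D):
                ○ open, literals {B=F, C=T, D=F}.
      branch 1.2 (add not not A):
        not not A: drop double negation, giving A.
        not (D and (not C iff not D)): β-rule — branch into not D  //  not (not C iff not D).
          branch 1.2.1 (add not D):
            ○ open, literals {A=T, B=F, C=T, D=F}.
          branch 1.2.2 (add not (not C iff not D)):
            not (not C iff not D): β-rule — branch into not C, not not D  //  not not C, not D.
              branch 1.2.2.1 (add not C, not not D):
                × closes — contains both C and not C.
              branch 1.2.2.2 (add not not C, not D):
                ○ open, literals {A=T, B=F, C=T, D=F}.
  branch 2 (add not (B implies not not A), (B or (D and (not C iff not D)))):
    not (B implies not not A): α-rule — add B, not not not A.
    not not not A: drop double negation, giving not A.
    (B or (D and (not C iff not D))): β-rule — branch into B  //  (D and (not C iff not D)).
      branch 2.1 (add B):
        ○ open, literals {A=F, B=T, C=T}.
      branch 2.2 (add (D and (not C iff not D))):
        (D and (not C iff not D)): α-rule — add D, (not C iff not D).
        (not C iff not D): β-rule — branch into not C, not D  //  not not C, not not D.
          branch 2.2.1 (add not C, not D):
            × closes — contains both C and not C.
          branch 2.2.2 (add not not C, not not D):
            ○ open, literals {A=F, B=T, C=T, D=T}.
3 branches closed, 6 open.
Each open branch fixes some atoms; the unmentioned ones are free. Counting distinct full assignments: branch {B=F, C=T, D=F} (A) contributes 2 new; branch {B=F, C=T, D=F} (A) contributes 0 new; branch {A=T, B=F, C=T, D=F} (none free) contributes 0 new; branch {A=T, B=F, C=T, D=F} (none free) contributes 0 new; branch {A=F, B=T, C=T} (D) contributes 2 new; branch {A=F, B=T, C=T, D=T} (none free) contributes 0 new. Total: 4.

4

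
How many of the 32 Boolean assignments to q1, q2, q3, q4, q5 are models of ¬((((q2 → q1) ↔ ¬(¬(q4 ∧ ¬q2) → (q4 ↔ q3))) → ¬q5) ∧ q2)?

20

Initial set: {T ¬((((q2 → q1) ↔ ¬(¬(q4 ∧ ¬q2) → (q4 ↔ q3))) → ¬q5) ∧ q2)}.
T ¬((((q2 → q1) ↔ ¬(¬(q4 ∧ ¬q2) → (q4 ↔ q3))) → ¬q5) ∧ q2): β-rule — branch into F (((q2 → q1) ↔ ¬(¬(q4 ∧ ¬q2) → (q4 ↔ q3))) → ¬q5)  //  F q2.
  branch 1 (add F (((q2 → q1) ↔ ¬(¬(q4 ∧ ¬q2) → (q4 ↔ q3))) → ¬q5)):
    F (((q2 → q1) ↔ ¬(¬(q4 ∧ ¬q2) → (q4 ↔ q3))) → ¬q5): α-rule — add T ((q2 → q1) ↔ ¬(¬(q4 ∧ ¬q2) → (q4 ↔ q3))), F ¬q5.
    T ((q2 → q1) ↔ ¬(¬(q4 ∧ ¬q2) → (q4 ↔ q3))): β-rule — branch into T (q2 → q1), T ¬(¬(q4 ∧ ¬q2) → (q4 ↔ q3))  //  F (q2 → q1), F ¬(¬(q4 ∧ ¬q2) → (q4 ↔ q3)).
      branch 1.1 (add T (q2 → q1), T ¬(¬(q4 ∧ ¬q2) → (q4 ↔ q3))):
        T ¬(¬(q4 ∧ ¬q2) → (q4 ↔ q3)): α-rule — add T ¬(q4 ∧ ¬q2), F (q4 ↔ q3).
        T (q2 → q1): β-rule — branch into F q2  //  T q1.
          branch 1.1.1 (add F q2):
            T ¬(q4 ∧ ¬q2): β-rule — branch into F q4  //  F ¬q2.
              branch 1.1.1.1 (add F q4):
                F (q4 ↔ q3): β-rule — branch into T q4, F q3  //  F q4, T q3.
                  branch 1.1.1.1.1 (add T q4, F q3):
                    × closes — contains both q4 and ¬q4.
                  branch 1.1.1.1.2 (add F q4, T q3):
                    ○ open, literals {q2=false, q3=true, q4=false, q5=true}.
              branch 1.1.1.2 (add F ¬q2):
                × closes — contains both q2 and ¬q2.
          branch 1.1.2 (add T q1):
            T ¬(q4 ∧ ¬q2): β-rule — branch into F q4  //  F ¬q2.
              branch 1.1.2.1 (add F q4):
                F (q4 ↔ q3): β-rule — branch into T q4, F q3  //  F q4, T q3.
                  branch 1.1.2.1.1 (add T q4, F q3):
                    × closes — contains both q4 and ¬q4.
                  branch 1.1.2.1.2 (add F q4, T q3):
                    ○ open, literals {q1=true, q3=true, q4=false, q5=true}.
              branch 1.1.2.2 (add F ¬q2):
                F (q4 ↔ q3): β-rule — branch into T q4, F q3  //  F q4, T q3.
                  branch 1.1.2.2.1 (add T q4, F q3):
                    ○ open, literals {q1=true, q2=true, q3=false, q4=true, q5=true}.
                  branch 1.1.2.2.2 (add F q4, T q3):
                    ○ open, literals {q1=true, q2=true, q3=true, q4=false, q5=true}.
      branch 1.2 (add F (q2 → q1), F ¬(¬(q4 ∧ ¬q2) → (q4 ↔ q3))):
        F (q2 → q1): α-rule — add T q2, F q1.
        F ¬(¬(q4 ∧ ¬q2) → (q4 ↔ q3)): β-rule — branch into F ¬(q4 ∧ ¬q2)  //  T (q4 ↔ q3).
          branch 1.2.1 (add F ¬(q4 ∧ ¬q2)):
            F ¬(q4 ∧ ¬q2): α-rule — add T q4, T ¬q2.
            × closes — contains both q2 and ¬q2.
          branch 1.2.2 (add T (q4 ↔ q3)):
            T (q4 ↔ q3): β-rule — branch into T q4, T q3  //  F q4, F q3.
              branch 1.2.2.1 (add T q4, T q3):
                ○ open, literals {q1=false, q2=true, q3=true, q4=true, q5=true}.
              branch 1.2.2.2 (add F q4, F q3):
                ○ open, literals {q1=false, q2=true, q3=false, q4=false, q5=true}.
  branch 2 (add F q2):
    ○ open, literals {q2=false}.
4 branches closed, 7 open.
Each open branch fixes some atoms; the unmentioned ones are free. Counting distinct full assignments: branch {q2=false, q3=true, q4=false, q5=true} (q1) contributes 2 new; branch {q1=true, q3=true, q4=false, q5=true} (q2) contributes 1 new; branch {q1=true, q2=true, q3=false, q4=true, q5=true} (none free) contributes 1 new; branch {q1=true, q2=true, q3=true, q4=false, q5=true} (none free) contributes 0 new; branch {q1=false, q2=true, q3=true, q4=true, q5=true} (none free) contributes 1 new; branch {q1=false, q2=true, q3=false, q4=false, q5=true} (none free) contributes 1 new; branch {q2=false} (q1, q3, q4, q5) contributes 14 new. Total: 20.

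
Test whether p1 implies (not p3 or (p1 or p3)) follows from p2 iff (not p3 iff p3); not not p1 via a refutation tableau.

Initial set: {(p2 iff (not p3 iff p3)); not not p1; not (p1 implies (not p3 or (p1 or p3)))}.
not not p1: drop double negation, giving p1.
not (p1 implies (not p3 or (p1 or p3))): α-rule — add p1, not (not p3 or (p1 or p3)).
not (not p3 or (p1 or p3)): α-rule — add not not p3, not (p1 or p3).
not (p1 or p3): α-rule — add not p1, not p3.
× closes — contains both p1 and not p1.
All 1 branch closes.
Every branch closed, so the premises entail the conclusion.

Yes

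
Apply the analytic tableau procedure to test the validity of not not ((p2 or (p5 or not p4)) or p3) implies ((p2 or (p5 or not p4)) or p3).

Assume the negation and expand:
Initial set: {not (not not ((p2 or (p5 or not p4)) or p3) implies ((p2 or (p5 or not p4)) or p3))}.
not (not not ((p2 or (p5 or not p4)) or p3) implies ((p2 or (p5 or not p4)) or p3)): α-rule — add not not ((p2 or (p5 or not p4)) or p3), not ((p2 or (p5 or not p4)) or p3).
not not ((p2 or (p5 or not p4)) or p3): drop double negation, giving ((p2 or (p5 or not p4)) or p3).
not ((p2 or (p5 or not p4)) or p3): α-rule — add not (p2 or (p5 or not p4)), not p3.
not (p2 or (p5 or not p4)): α-rule — add not p2, not (p5 or not p4).
not (p5 or not p4): α-rule — add not p5, not not p4.
((p2 or (p5 or not p4)) or p3): β-rule — branch into (p2 or (p5 or not p4))  //  p3.
  branch 1 (add (p2 or (p5 or not p4))):
    (p2 or (p5 or not p4)): β-rule — branch into p2  //  (p5 or not p4).
      branch 1.1 (add p2):
        × closes — contains both p2 and not p2.
      branch 1.2 (add (p5 or not p4)):
        (p5 or not p4): β-rule — branch into p5  //  not p4.
          branch 1.2.1 (add p5):
            × closes — contains both p5 and not p5.
          branch 1.2.2 (add not p4):
            × closes — contains both p4 and not p4.
  branch 2 (add p3):
    × closes — contains both p3 and not p3.
All 4 branches close.
Every branch closed, so the negation is unsatisfiable and the formula is valid.

Valid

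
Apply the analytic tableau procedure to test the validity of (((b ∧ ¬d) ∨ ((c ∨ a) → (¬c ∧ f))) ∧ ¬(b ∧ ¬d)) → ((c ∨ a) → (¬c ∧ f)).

Valid

Assume the negation and expand:
Initial set: {F ((((b ∧ ¬d) ∨ ((c ∨ a) → (¬c ∧ f))) ∧ ¬(b ∧ ¬d)) → ((c ∨ a) → (¬c ∧ f)))}.
F ((((b ∧ ¬d) ∨ ((c ∨ a) → (¬c ∧ f))) ∧ ¬(b ∧ ¬d)) → ((c ∨ a) → (¬c ∧ f))): α-rule — add T (((b ∧ ¬d) ∨ ((c ∨ a) → (¬c ∧ f))) ∧ ¬(b ∧ ¬d)), F ((c ∨ a) → (¬c ∧ f)).
T (((b ∧ ¬d) ∨ ((c ∨ a) → (¬c ∧ f))) ∧ ¬(b ∧ ¬d)): α-rule — add T ((b ∧ ¬d) ∨ ((c ∨ a) → (¬c ∧ f))), T ¬(b ∧ ¬d).
F ((c ∨ a) → (¬c ∧ f)): α-rule — add T (c ∨ a), F (¬c ∧ f).
T ((b ∧ ¬d) ∨ ((c ∨ a) → (¬c ∧ f))): β-rule — branch into T (b ∧ ¬d)  //  T ((c ∨ a) → (¬c ∧ f)).
  branch 1 (add T (b ∧ ¬d)):
    T (b ∧ ¬d): α-rule — add T b, T ¬d.
    T ¬(b ∧ ¬d): β-rule — branch into F b  //  F ¬d.
      branch 1.1 (add F b):
        × closes — contains both b and ¬b.
      branch 1.2 (add F ¬d):
        × closes — contains both d and ¬d.
  branch 2 (add T ((c ∨ a) → (¬c ∧ f))):
    T ¬(b ∧ ¬d): β-rule — branch into F b  //  F ¬d.
      branch 2.1 (add F b):
        T (c ∨ a): β-rule — branch into T c  //  T a.
          branch 2.1.1 (add T c):
            F (¬c ∧ f): β-rule — branch into F ¬c  //  F f.
              branch 2.1.1.1 (add F ¬c):
                T ((c ∨ a) → (¬c ∧ f)): β-rule — branch into F (c ∨ a)  //  T (¬c ∧ f).
                  branch 2.1.1.1.1 (add F (c ∨ a)):
                    F (c ∨ a): α-rule — add F c, F a.
                    × closes — contains both c and ¬c.
                  branch 2.1.1.1.2 (add T (¬c ∧ f)):
                    T (¬c ∧ f): α-rule — add T ¬c, T f.
                    × closes — contains both c and ¬c.
              branch 2.1.1.2 (add F f):
                T ((c ∨ a) → (¬c ∧ f)): β-rule — branch into F (c ∨ a)  //  T (¬c ∧ f).
                  branch 2.1.1.2.1 (add F (c ∨ a)):
                    F (c ∨ a): α-rule — add F c, F a.
                    × closes — contains both c and ¬c.
                  branch 2.1.1.2.2 (add T (¬c ∧ f)):
                    T (¬c ∧ f): α-rule — add T ¬c, T f.
                    × closes — contains both c and ¬c.
          branch 2.1.2 (add T a):
            F (¬c ∧ f): β-rule — branch into F ¬c  //  F f.
              branch 2.1.2.1 (add F ¬c):
                T ((c ∨ a) → (¬c ∧ f)): β-rule — branch into F (c ∨ a)  //  T (¬c ∧ f).
                  branch 2.1.2.1.1 (add F (c ∨ a)):
                    F (c ∨ a): α-rule — add F c, F a.
                    × closes — contains both c and ¬c.
                  branch 2.1.2.1.2 (add T (¬c ∧ f)):
                    T (¬c ∧ f): α-rule — add T ¬c, T f.
                    × closes — contains both c and ¬c.
              branch 2.1.2.2 (add F f):
                T ((c ∨ a) → (¬c ∧ f)): β-rule — branch into F (c ∨ a)  //  T (¬c ∧ f).
                  branch 2.1.2.2.1 (add F (c ∨ a)):
                    F (c ∨ a): α-rule — add F c, F a.
                    × closes — contains both a and ¬a.
                  branch 2.1.2.2.2 (add T (¬c ∧ f)):
                    T (¬c ∧ f): α-rule — add T ¬c, T f.
                    × closes — contains both f and ¬f.
      branch 2.2 (add F ¬d):
        T (c ∨ a): β-rule — branch into T c  //  T a.
          branch 2.2.1 (add T c):
            F (¬c ∧ f): β-rule — branch into F ¬c  //  F f.
              branch 2.2.1.1 (add F ¬c):
                T ((c ∨ a) → (¬c ∧ f)): β-rule — branch into F (c ∨ a)  //  T (¬c ∧ f).
                  branch 2.2.1.1.1 (add F (c ∨ a)):
                    F (c ∨ a): α-rule — add F c, F a.
                    × closes — contains both c and ¬c.
                  branch 2.2.1.1.2 (add T (¬c ∧ f)):
                    T (¬c ∧ f): α-rule — add T ¬c, T f.
                    × closes — contains both c and ¬c.
              branch 2.2.1.2 (add F f):
                T ((c ∨ a) → (¬c ∧ f)): β-rule — branch into F (c ∨ a)  //  T (¬c ∧ f).
                  branch 2.2.1.2.1 (add F (c ∨ a)):
                    F (c ∨ a): α-rule — add F c, F a.
                    × closes — contains both c and ¬c.
                  branch 2.2.1.2.2 (add T (¬c ∧ f)):
                    T (¬c ∧ f): α-rule — add T ¬c, T f.
                    × closes — contains both c and ¬c.
          branch 2.2.2 (add T a):
            F (¬c ∧ f): β-rule — branch into F ¬c  //  F f.
              branch 2.2.2.1 (add F ¬c):
                T ((c ∨ a) → (¬c ∧ f)): β-rule — branch into F (c ∨ a)  //  T (¬c ∧ f).
                  branch 2.2.2.1.1 (add F (c ∨ a)):
                    F (c ∨ a): α-rule — add F c, F a.
                    × closes — contains both c and ¬c.
                  branch 2.2.2.1.2 (add T (¬c ∧ f)):
                    T (¬c ∧ f): α-rule — add T ¬c, T f.
                    × closes — contains both c and ¬c.
              branch 2.2.2.2 (add F f):
                T ((c ∨ a) → (¬c ∧ f)): β-rule — branch into F (c ∨ a)  //  T (¬c ∧ f).
                  branch 2.2.2.2.1 (add F (c ∨ a)):
                    F (c ∨ a): α-rule — add F c, F a.
                    × closes — contains both a and ¬a.
                  branch 2.2.2.2.2 (add T (¬c ∧ f)):
                    T (¬c ∧ f): α-rule — add T ¬c, T f.
                    × closes — contains both f and ¬f.
All 18 branches close.
Every branch closed, so the negation is unsatisfiable and the formula is valid.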